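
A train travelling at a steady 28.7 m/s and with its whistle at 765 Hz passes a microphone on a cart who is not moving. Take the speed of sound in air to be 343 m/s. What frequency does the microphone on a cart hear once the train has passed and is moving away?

706 Hz

Receding: f₂ = f · v/(v + v_s) = 765 × 343/371.7 ≈ 706 Hz.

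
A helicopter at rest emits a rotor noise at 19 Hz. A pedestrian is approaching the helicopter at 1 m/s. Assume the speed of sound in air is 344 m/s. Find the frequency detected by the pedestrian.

19.1 Hz

Moving observer, stationary source: f' = f · (v + v_o)/v.
f' = 19 × (344 + 1)/344 = 19 × 345/344 ≈ 19.1 Hz.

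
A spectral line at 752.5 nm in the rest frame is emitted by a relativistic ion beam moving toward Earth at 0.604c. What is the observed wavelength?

Relativistic Doppler for wavelength: λ' = λ₀ · √((1 − β)/(1 + β)).
λ' = 752.5 × √(0.3960/1.6040) = 752.5 × 0.49687 ≈ 373.9 nm.

373.9 nm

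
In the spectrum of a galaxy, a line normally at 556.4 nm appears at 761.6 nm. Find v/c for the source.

0.304

λ'/λ₀ = 1.3688 > 1 (redshift), so the source is receding.
λ'/λ₀ = √((1 + β)/(1 − β)) for a receding source ⇒ β = (r² − 1)/(r² + 1) with r = λ'/λ₀.
β = (1.8736 − 1)/(1.8736 + 1) ≈ 0.304.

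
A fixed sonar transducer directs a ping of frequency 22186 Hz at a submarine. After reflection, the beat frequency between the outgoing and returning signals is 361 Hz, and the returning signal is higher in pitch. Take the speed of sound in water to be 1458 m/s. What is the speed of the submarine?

Double Doppler shift off a moving reflector: f₂ = f₀ · (v + u)/(v − u) (u > 0 toward emitter).
Returning signal is higher, so f₂ = f₀ + Δf = 22186 + 361 = 22547 Hz.
Rearranging, u = v · (f₂ − f₀)/(f₂ + f₀) = 1458 × 361/44733 ≈ 11.8 m/s.
So the submarine is moving at 11.8 m/s toward the emitter.

11.8 m/s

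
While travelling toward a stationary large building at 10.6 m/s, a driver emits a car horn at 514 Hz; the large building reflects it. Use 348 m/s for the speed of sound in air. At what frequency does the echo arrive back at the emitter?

546 Hz

The large building receives the sound from a moving source: f₁ = f₀ · v/(v − v_e) = 514 × 348/337.4 ≈ 530 Hz.
On the return leg the driver is a moving observer: f₂ = f₁ · (v + v_e)/v = 530 × 358.6/348 ≈ 546 Hz.
Equivalently f₂ = f₀ · (v + v_e)/(v − v_e).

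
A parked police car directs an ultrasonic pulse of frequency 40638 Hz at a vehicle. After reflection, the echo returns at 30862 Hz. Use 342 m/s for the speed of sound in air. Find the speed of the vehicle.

Double Doppler shift off a moving reflector: f₂ = f₀ · (v + u)/(v − u) (u > 0 toward emitter).
Rearranging, u = v · (f₂ − f₀)/(f₂ + f₀) = 342 × -9776/71500 ≈ -47 m/s.
So the vehicle is moving at 47 m/s away from the emitter.

47 m/s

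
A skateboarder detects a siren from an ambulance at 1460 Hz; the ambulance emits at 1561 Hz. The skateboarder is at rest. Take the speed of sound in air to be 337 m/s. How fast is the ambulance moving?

23.3 m/s

f' < f, so the ambulance is receding.
f' = f · v/(v + v_s) ⇒ v_s = v · |1 − f/f'|.
v_s = 337 × |1 − 1561/1460| = 337 × 0.06918 ≈ 23.3 m/s.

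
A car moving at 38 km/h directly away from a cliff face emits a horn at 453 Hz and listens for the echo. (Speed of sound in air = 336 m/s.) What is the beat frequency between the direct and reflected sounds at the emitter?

27.6 Hz

38 km/h = 10.56 m/s.
The cliff face receives the sound from a moving source: f₁ = f₀ · v/(v + v_e) = 453 × 336/346.56 ≈ 439.2 Hz.
On the return leg the car is a moving observer: f₂ = f₁ · (v − v_e)/v = 439.2 × 325.44/336 ≈ 425.4 Hz.
Equivalently f₂ = f₀ · (v − v_e)/(v + v_e).
Beat against the emitted tone: |f₂ − f₀| = 2v_e·f₀/(v + v_e) = 2 × 10.56 × 453/346.56 ≈ 27.6 Hz.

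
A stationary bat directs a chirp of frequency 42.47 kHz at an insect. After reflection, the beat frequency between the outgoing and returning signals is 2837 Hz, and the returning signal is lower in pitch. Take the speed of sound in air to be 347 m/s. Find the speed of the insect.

Double Doppler shift off a moving reflector: f₂ = f₀ · (v + u)/(v − u) (u > 0 toward emitter).
Returning signal is lower, so f₂ = f₀ − Δf = 42470 − 2837 = 39633 Hz.
Rearranging, u = v · (f₂ − f₀)/(f₂ + f₀) = 347 × -2837/82103 ≈ -12.0 m/s.
So the insect is moving at 12.0 m/s away from the emitter.

12.0 m/s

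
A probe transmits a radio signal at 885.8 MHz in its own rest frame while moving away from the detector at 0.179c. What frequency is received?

739.2 MHz

Relativistic Doppler for frequency: f' = f₀ · √((1 − β)/(1 + β)).
f' = 885.8 × √(0.8210/1.1790) = 885.8 × 0.83448 ≈ 739.2 MHz.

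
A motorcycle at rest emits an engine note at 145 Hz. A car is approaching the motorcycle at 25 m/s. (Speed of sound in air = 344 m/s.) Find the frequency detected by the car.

Moving observer, stationary source: f' = f · (v + v_o)/v.
f' = 145 × (344 + 25)/344 = 145 × 369/344 ≈ 156 Hz.

156 Hz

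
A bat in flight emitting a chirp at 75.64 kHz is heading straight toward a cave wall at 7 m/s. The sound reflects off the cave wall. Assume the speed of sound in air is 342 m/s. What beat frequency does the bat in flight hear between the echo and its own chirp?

The cave wall receives the sound from a moving source: f₁ = f₀ · v/(v − v_e) = 75.64 × 342/335 ≈ 77.22 kHz.
On the return leg the bat in flight is a moving observer: f₂ = f₁ · (v + v_e)/v = 77.22 × 349/342 ≈ 78.80 kHz.
Beat against the emitted tone (with f₀ = 75640 Hz): |f₂ − f₀| = 2v_e·f₀/(v − v_e) = 2 × 7 × 75640/335 ≈ 3161 Hz.

3161 Hz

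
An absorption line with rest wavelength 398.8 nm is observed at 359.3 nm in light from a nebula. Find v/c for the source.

λ'/λ₀ = 0.9010 < 1 (blueshift), so the source is approaching.
λ'/λ₀ = √((1 − β)/(1 + β)) for an approaching source ⇒ β = (1 − r²)/(1 + r²) with r = λ'/λ₀.
β = (1 − 0.8117)/(1 + 0.8117) ≈ 0.104.

0.104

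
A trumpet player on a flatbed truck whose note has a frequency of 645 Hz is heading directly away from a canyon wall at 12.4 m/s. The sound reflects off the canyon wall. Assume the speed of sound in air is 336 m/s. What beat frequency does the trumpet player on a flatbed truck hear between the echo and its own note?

The canyon wall receives the sound from a moving source: f₁ = f₀ · v/(v + v_e) = 645 × 336/348.4 ≈ 622.0 Hz.
On the return leg the trumpet player on a flatbed truck is a moving observer: f₂ = f₁ · (v − v_e)/v = 622.0 × 323.6/336 ≈ 599.1 Hz.
Equivalently f₂ = f₀ · (v − v_e)/(v + v_e).
Beat against the emitted tone: |f₂ − f₀| = 2v_e·f₀/(v + v_e) = 2 × 12.4 × 645/348.4 ≈ 45.9 Hz.

45.9 Hz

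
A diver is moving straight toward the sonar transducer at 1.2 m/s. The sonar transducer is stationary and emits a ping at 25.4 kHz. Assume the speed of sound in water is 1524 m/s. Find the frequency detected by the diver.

25.4 kHz

Only the observer moves, toward the source, so f' = f · (v + v_o)/v.
f' = 25.4 × (1524 + 1.2)/1524 = 25.4 × 1525.2/1524 ≈ 25.4 kHz.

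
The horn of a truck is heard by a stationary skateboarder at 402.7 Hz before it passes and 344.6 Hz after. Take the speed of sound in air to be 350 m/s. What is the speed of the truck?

27 m/s

f₁/f₂ = (v + v_s)/(v − v_s), so v_s = v · (f₁ − f₂)/(f₁ + f₂).
v_s = 350 × (402.7 − 344.6)/(402.7 + 344.6) = 350 × 58.1/747.3 ≈ 27 m/s.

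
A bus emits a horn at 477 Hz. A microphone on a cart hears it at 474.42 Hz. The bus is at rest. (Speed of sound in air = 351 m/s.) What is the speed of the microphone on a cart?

1.90 m/s

f' < f, so the microphone on a cart is receding.
f' = f · (v − v_o)/v ⇒ v_o = v · |f'/f − 1|.
v_o = 351 × |474.42/477 − 1| = 351 × 0.005409 ≈ 1.90 m/s.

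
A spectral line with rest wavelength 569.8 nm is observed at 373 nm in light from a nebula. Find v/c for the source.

0.400

λ'/λ₀ = 0.6546 < 1 (blueshift), so the source is approaching.
λ'/λ₀ = √((1 − β)/(1 + β)) for an approaching source ⇒ β = (1 − r²)/(1 + r²) with r = λ'/λ₀.
β = (1 − 0.4285)/(1 + 0.4285) ≈ 0.400.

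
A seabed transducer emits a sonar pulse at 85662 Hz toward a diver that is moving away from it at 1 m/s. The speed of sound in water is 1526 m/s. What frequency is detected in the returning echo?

85550 Hz

The diver first receives the wave as a moving observer: f₁ = f₀ · (v − u)/v = 85662 × (1526 − 1)/1526 ≈ 85606 Hz.
On reflection it acts as a source moving away from the stationary detector: f₂ = f₁ · v/(v + u) = 85606 × 1526/1527 ≈ 85550 Hz.
Equivalently f₂ = f₀ · (v − u)/(v + u).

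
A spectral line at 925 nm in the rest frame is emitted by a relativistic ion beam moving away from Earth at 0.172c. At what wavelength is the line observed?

Relativistic Doppler for wavelength: λ' = λ₀ · √((1 + β)/(1 − β)).
λ' = 925 × √(1.1720/0.8280) = 925 × 1.18973 ≈ 1100.5 nm.

1100.5 nm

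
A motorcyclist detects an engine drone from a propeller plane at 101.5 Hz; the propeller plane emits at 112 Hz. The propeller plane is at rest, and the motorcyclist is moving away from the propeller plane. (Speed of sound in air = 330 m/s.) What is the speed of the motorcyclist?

f' = f · (v − v_o)/v ⇒ v_o = v · |f'/f − 1|.
v_o = 330 × |101.5/112 − 1| = 330 × 0.09375 ≈ 31 m/s.

31 m/s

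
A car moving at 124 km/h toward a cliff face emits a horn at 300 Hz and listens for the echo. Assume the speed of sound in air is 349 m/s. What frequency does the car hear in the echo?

366 Hz

124 km/h = 34.44 m/s.
The cliff face receives the sound from a moving source: f₁ = f₀ · v/(v − v_e) = 300 × 349/314.56 ≈ 333 Hz.
On the return leg the car is a moving observer: f₂ = f₁ · (v + v_e)/v = 333 × 383.44/349 ≈ 366 Hz.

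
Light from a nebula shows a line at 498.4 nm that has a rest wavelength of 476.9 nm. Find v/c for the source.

λ'/λ₀ = 1.0451 > 1 (redshift), so the source is receding.
λ'/λ₀ = √((1 + β)/(1 − β)) for a receding source ⇒ β = (r² − 1)/(r² + 1) with r = λ'/λ₀.
β = (1.0922 − 1)/(1.0922 + 1) ≈ 0.044.

0.044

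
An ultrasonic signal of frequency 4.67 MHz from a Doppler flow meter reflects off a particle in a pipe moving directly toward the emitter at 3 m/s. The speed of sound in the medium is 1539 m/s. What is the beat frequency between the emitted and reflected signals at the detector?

At the particle in a pipe (a moving observer), f₁ = f₀ · (v + u)/v = 4.67 × 1542/1539 ≈ 4.67910 MHz.
The reflection then acts as a moving source: f₂ = f₁ · v/(v − u) ≈ 4.68824 MHz.
Equivalently f₂ = f₀ · (v + u)/(v − u).
Beat frequency (with f₀ = 4670000 Hz): |f₂ − f₀| = 2u·f₀/(v − u) = 2 × 3 × 4670000/1536 ≈ 18242 Hz.

18242 Hz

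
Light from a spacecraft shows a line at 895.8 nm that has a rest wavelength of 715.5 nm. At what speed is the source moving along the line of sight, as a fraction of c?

λ'/λ₀ = 1.2520 > 1 (redshift), so the source is receding.
λ'/λ₀ = √((1 + β)/(1 − β)) for a receding source ⇒ β = (r² − 1)/(r² + 1) with r = λ'/λ₀.
β = (1.5675 − 1)/(1.5675 + 1) ≈ 0.221.

0.221c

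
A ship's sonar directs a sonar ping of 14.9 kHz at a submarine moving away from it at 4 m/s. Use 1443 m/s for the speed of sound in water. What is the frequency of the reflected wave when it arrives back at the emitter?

14.82 kHz

At the submarine (a moving observer), f₁ = f₀ · (v − u)/v = 14.9 × 1439/1443 ≈ 14.86 kHz.
On reflection it acts as a source moving away from the stationary detector: f₂ = f₁ · v/(v + u) = 14.86 × 1443/1447 ≈ 14.82 kHz.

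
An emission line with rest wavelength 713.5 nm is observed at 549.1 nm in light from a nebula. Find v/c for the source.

0.256

λ'/λ₀ = 0.7696 < 1 (blueshift), so the source is approaching.
λ'/λ₀ = √((1 − β)/(1 + β)) for an approaching source ⇒ β = (1 − r²)/(1 + r²) with r = λ'/λ₀.
β = (1 − 0.5923)/(1 + 0.5923) ≈ 0.256.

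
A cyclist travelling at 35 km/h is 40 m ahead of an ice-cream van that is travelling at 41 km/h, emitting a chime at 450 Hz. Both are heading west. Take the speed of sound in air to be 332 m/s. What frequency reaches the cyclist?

41 km/h = 11.39 m/s; 35 km/h = 9.722 m/s.
The cyclist is ahead, so the ice-cream van is moving toward it while the cyclist is moving away from the ice-cream van.
Both move, so f' = f · (v − v_o)/(v − v_s).
f' = 450 × (332 − 9.722)/(332 − 11.39) = 450 × 322.28/320.61 ≈ 452 Hz.

452 Hz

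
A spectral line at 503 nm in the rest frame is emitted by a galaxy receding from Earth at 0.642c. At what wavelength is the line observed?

1077.2 nm

Relativistic Doppler for wavelength: λ' = λ₀ · √((1 + β)/(1 − β)).
λ' = 503 × √(1.6420/0.3580) = 503 × 2.14163 ≈ 1077.2 nm.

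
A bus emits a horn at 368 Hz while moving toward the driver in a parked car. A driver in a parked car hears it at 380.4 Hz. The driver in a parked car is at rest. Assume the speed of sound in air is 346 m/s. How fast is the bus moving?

11.3 m/s

f' = f · v/(v − v_s) ⇒ v_s = v · |1 − f/f'|.
v_s = 346 × |1 − 368/380.4| = 346 × 0.0326 ≈ 11.3 m/s.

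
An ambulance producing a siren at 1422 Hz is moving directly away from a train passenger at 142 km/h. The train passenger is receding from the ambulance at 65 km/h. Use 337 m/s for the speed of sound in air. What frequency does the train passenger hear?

142 km/h = 39.44 m/s; 65 km/h = 18.06 m/s.
Both move, so f' = f · (v − v_o)/(v + v_s).
f' = 1422 × (337 − 18.06)/(337 + 39.44) = 1422 × 318.94/376.44 ≈ 1205 Hz.

1205 Hz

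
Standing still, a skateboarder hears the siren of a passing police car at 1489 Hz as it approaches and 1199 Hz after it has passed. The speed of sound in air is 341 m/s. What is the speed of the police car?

f₁/f₂ = (v + v_s)/(v − v_s), so v_s = v · (f₁ − f₂)/(f₁ + f₂).
v_s = 341 × (1489 − 1199)/(1489 + 1199) = 341 × 290/2688 ≈ 37 m/s.

37 m/s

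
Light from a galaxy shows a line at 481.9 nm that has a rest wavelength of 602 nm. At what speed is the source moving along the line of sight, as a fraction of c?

λ'/λ₀ = 0.8005 < 1 (blueshift), so the source is approaching.
λ'/λ₀ = √((1 − β)/(1 + β)) for an approaching source ⇒ β = (1 − r²)/(1 + r²) with r = λ'/λ₀.
β = (1 − 0.6408)/(1 + 0.6408) ≈ 0.219.

0.219c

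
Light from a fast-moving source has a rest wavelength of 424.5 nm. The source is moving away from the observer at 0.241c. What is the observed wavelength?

Relativistic Doppler for wavelength: λ' = λ₀ · √((1 + β)/(1 − β)).
λ' = 424.5 × √(1.2410/0.7590) = 424.5 × 1.27869 ≈ 542.8 nm.

542.8 nm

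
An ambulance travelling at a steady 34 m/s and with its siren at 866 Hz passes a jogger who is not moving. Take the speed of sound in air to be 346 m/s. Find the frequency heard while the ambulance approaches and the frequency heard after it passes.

Approaching: f₁ = f · v/(v − v_s) = 866 × 346/312 ≈ 960 Hz.
Receding: f₂ = f · v/(v + v_s) = 866 × 346/380 ≈ 789 Hz.

960 Hz approaching; 789 Hz receding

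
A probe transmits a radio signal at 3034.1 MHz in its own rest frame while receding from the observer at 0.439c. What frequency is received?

Relativistic Doppler for frequency: f' = f₀ · √((1 − β)/(1 + β)).
f' = 3034.1 × √(0.5610/1.4390) = 3034.1 × 0.62438 ≈ 1894.4 MHz.

1894.4 MHz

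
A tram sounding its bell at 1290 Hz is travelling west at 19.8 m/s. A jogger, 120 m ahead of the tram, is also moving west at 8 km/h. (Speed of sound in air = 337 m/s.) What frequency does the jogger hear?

8 km/h = 2.222 m/s.
The jogger is ahead, so the tram is moving toward it while the jogger is moving away from the tram.
With source approaching and observer receding, f' = f · (v − v_o)/(v − v_s).
f' = 1290 × (337 − 2.222)/(337 − 19.8) = 1290 × 334.78/317.2 ≈ 1361 Hz.

1361 Hz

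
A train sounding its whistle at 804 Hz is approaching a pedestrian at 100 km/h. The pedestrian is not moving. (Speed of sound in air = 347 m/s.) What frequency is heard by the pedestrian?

100 km/h = 27.78 m/s.
Moving source, stationary observer: f' = f · v/(v − v_s) since the source is approaching.
f' = 804 × 347/(347 − 27.78) = 804 × 347/319.2 ≈ 874 Hz.

874 Hz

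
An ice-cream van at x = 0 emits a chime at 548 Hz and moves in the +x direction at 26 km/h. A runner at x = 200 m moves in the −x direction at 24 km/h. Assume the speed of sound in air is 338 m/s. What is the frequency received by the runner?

26 km/h = 7.222 m/s; 24 km/h = 6.667 m/s.
The observer lies on the +x side, so the source is heading toward the observer and the observer is heading toward the source.
Both move, so f' = f · (v + v_o)/(v − v_s).
f' = 548 × (338 + 6.667)/(338 − 7.222) = 548 × 344.67/330.78 ≈ 571 Hz.

571 Hz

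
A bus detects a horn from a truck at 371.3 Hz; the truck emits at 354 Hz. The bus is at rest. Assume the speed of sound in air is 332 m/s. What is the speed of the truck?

15.5 m/s

f' > f, so the truck is approaching.
f' = f · v/(v − v_s) ⇒ v_s = v · |1 − f/f'|.
v_s = 332 × |1 − 354/371.3| = 332 × 0.04659 ≈ 15.5 m/s.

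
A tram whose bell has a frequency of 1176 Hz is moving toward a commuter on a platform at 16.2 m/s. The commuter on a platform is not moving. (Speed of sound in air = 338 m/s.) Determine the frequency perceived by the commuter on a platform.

1235 Hz

With the source moving toward a stationary observer, f' = f · v/(v − v_s).
f' = 1176 × 338/(338 − 16.2) = 1176 × 338/321.8 ≈ 1235 Hz.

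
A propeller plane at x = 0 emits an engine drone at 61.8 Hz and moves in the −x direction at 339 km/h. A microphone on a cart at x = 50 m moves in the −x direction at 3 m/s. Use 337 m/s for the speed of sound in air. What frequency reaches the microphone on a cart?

48.7 Hz

339 km/h = 94.17 m/s.
The observer lies on the +x side, so the source is heading away from the observer and the observer is heading toward the source.
General Doppler shift: f' = f · (v + v_o)/(v + v_s).
f' = 61.8 × (337 + 3)/(337 + 94.17) = 61.8 × 340/431.17 ≈ 48.7 Hz.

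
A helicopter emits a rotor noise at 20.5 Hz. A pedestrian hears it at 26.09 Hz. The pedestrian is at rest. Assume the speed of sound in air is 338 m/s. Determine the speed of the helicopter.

72 m/s

f' > f, so the helicopter is approaching.
f' = f · v/(v − v_s) ⇒ v_s = v · |1 − f/f'|.
v_s = 338 × |1 − 20.5/26.09| = 338 × 0.2143 ≈ 72 m/s.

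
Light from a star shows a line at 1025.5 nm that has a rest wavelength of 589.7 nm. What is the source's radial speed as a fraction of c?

0.503c

λ'/λ₀ = 1.7390 > 1 (redshift), so the source is receding.
λ'/λ₀ = √((1 + β)/(1 − β)) for a receding source ⇒ β = (r² − 1)/(r² + 1) with r = λ'/λ₀.
β = (3.0242 − 1)/(3.0242 + 1) ≈ 0.503.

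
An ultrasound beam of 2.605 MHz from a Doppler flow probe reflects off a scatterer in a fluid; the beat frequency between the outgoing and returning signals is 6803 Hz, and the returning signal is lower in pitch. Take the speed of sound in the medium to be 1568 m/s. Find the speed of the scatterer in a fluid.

Double Doppler shift off a moving reflector: f₂ = f₀ · (v + u)/(v − u) (u > 0 toward emitter).
Returning signal is lower, so f₂ = f₀ − Δf = 2605000 − 6803 = 2598197 Hz.
Rearranging, u = v · (f₂ − f₀)/(f₂ + f₀) = 1568 × -6803/5203197 ≈ -2.05 m/s.
So the scatterer in a fluid is moving at 2.05 m/s away from the emitter.

2.05 m/s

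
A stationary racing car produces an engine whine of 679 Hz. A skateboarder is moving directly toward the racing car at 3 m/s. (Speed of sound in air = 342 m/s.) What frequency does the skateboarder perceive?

685 Hz

Moving observer, stationary source: f' = f · (v + v_o)/v.
f' = 679 × (342 + 3)/342 = 679 × 345/342 ≈ 685 Hz.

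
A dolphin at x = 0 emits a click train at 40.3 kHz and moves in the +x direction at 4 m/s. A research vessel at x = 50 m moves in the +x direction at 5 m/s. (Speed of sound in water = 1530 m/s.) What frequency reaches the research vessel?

40.3 kHz

The observer lies on the +x side, so the source is heading toward the observer and the observer is heading away from the source.
With source approaching and observer receding, f' = f · (v − v_o)/(v − v_s).
f' = 40.3 × (1530 − 5)/(1530 − 4) = 40.3 × 1525/1526 ≈ 40.3 kHz.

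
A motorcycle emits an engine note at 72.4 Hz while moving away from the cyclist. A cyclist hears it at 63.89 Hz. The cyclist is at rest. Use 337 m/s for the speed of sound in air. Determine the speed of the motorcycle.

f' = f · v/(v + v_s) ⇒ v_s = v · |1 − f/f'|.
v_s = 337 × |1 − 72.4/63.89| = 337 × 0.1332 ≈ 45 m/s.

45 m/s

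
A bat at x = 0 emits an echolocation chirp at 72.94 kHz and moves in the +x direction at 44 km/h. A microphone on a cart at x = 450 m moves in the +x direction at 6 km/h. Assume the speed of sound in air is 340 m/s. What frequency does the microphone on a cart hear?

75.3 kHz

44 km/h = 12.22 m/s; 6 km/h = 1.667 m/s.
The observer lies on the +x side, so the source is heading toward the observer and the observer is heading away from the source.
Both move, so f' = f · (v − v_o)/(v − v_s).
f' = 72.94 × (340 − 1.667)/(340 − 12.22) = 72.94 × 338.33/327.78 ≈ 75.3 kHz.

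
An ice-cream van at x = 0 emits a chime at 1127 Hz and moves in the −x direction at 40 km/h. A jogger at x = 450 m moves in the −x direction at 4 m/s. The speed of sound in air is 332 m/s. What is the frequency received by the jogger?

1104 Hz

40 km/h = 11.11 m/s.
The observer lies on the +x side, so the source is heading away from the observer and the observer is heading toward the source.
With source receding and observer approaching, f' = f · (v + v_o)/(v + v_s).
f' = 1127 × (332 + 4)/(332 + 11.11) = 1127 × 336/343.11 ≈ 1104 Hz.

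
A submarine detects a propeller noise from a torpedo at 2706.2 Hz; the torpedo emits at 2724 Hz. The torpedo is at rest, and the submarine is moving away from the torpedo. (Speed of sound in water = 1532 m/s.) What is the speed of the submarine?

f' = f · (v − v_o)/v ⇒ v_o = v · |f'/f − 1|.
v_o = 1532 × |2706.2/2724 − 1| = 1532 × 0.006535 ≈ 10.0 m/s.

10.0 m/s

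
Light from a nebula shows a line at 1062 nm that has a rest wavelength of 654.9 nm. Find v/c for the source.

0.449c

λ'/λ₀ = 1.6216 > 1 (redshift), so the source is receding.
λ'/λ₀ = √((1 + β)/(1 − β)) for a receding source ⇒ β = (r² − 1)/(r² + 1) with r = λ'/λ₀.
β = (2.6297 − 1)/(2.6297 + 1) ≈ 0.449.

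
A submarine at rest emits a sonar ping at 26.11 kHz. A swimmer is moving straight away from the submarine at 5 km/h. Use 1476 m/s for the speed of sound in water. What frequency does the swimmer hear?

5 km/h = 1.389 m/s.
Only the observer moves, away from the source, so f' = f · (v − v_o)/v.
f' = 26.11 × (1476 − 1.389)/1476 = 26.11 × 1474.6/1476 ≈ 26.1 kHz.

26.1 kHz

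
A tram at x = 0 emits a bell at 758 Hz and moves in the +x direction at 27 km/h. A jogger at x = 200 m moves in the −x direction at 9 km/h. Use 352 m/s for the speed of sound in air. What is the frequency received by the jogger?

27 km/h = 7.5 m/s; 9 km/h = 2.5 m/s.
The observer lies on the +x side, so the source is heading toward the observer and the observer is heading toward the source.
General Doppler shift: f' = f · (v + v_o)/(v − v_s).
f' = 758 × (352 + 2.5)/(352 − 7.5) = 758 × 354.5/344.5 ≈ 780 Hz.

780 Hz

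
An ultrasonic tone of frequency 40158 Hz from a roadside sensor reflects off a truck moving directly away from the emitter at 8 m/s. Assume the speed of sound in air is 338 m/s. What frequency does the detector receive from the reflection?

38301 Hz

At the truck (a moving observer), f₁ = f₀ · (v − u)/v = 40158 × 330/338 ≈ 39208 Hz.
On reflection it acts as a source moving away from the stationary detector: f₂ = f₁ · v/(v + u) = 39208 × 338/346 ≈ 38301 Hz.
Equivalently f₂ = f₀ · (v − u)/(v + u).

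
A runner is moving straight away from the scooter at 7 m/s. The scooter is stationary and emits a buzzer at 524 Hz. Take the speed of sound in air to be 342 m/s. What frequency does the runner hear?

513 Hz

Moving observer, stationary source: f' = f · (v − v_o)/v.
f' = 524 × (342 − 7)/342 = 524 × 335/342 ≈ 513 Hz.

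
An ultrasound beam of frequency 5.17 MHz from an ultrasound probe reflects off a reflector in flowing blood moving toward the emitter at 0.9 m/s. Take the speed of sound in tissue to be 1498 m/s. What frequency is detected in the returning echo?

The reflector in flowing blood first receives the wave as a moving observer: f₁ = f₀ · (v + u)/v = 5.17 × (1498 + 0.9)/1498 ≈ 5.173 MHz.
The reflection then acts as a moving source: f₂ = f₁ · v/(v − u) ≈ 5.176 MHz.

5.176 MHz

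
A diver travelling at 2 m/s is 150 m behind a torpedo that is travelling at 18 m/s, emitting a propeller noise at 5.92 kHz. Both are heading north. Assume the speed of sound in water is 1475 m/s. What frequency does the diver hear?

The diver is behind, so the torpedo is moving away from it while the diver is moving toward the torpedo.
General Doppler shift: f' = f · (v + v_o)/(v + v_s).
f' = 5.92 × (1475 + 2)/(1475 + 18) = 5.92 × 1477/1493 ≈ 5.86 kHz.

5.86 kHz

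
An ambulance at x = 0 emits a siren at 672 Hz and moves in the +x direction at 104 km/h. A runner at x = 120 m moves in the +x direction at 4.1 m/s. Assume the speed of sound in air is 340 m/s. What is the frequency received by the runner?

104 km/h = 28.89 m/s.
The observer lies on the +x side, so the source is heading toward the observer and the observer is heading away from the source.
Both move, so f' = f · (v − v_o)/(v − v_s).
f' = 672 × (340 − 4.1)/(340 − 28.89) = 672 × 335.9/311.11 ≈ 726 Hz.

726 Hz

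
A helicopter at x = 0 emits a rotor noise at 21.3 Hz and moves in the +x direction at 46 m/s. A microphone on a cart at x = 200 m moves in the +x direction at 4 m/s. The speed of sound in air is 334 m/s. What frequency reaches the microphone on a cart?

24.4 Hz

The observer lies on the +x side, so the source is heading toward the observer and the observer is heading away from the source.
With source approaching and observer receding, f' = f · (v − v_o)/(v − v_s).
f' = 21.3 × (334 − 4)/(334 − 46) = 21.3 × 330/288 ≈ 24.4 Hz.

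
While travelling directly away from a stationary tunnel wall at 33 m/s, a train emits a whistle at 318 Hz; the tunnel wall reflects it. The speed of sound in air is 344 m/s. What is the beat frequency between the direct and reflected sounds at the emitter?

The tunnel wall receives the sound from a moving source: f₁ = f₀ · v/(v + v_e) = 318 × 344/377 ≈ 290.2 Hz.
On the return leg the train is a moving observer: f₂ = f₁ · (v − v_e)/v = 290.2 × 311/344 ≈ 262.3 Hz.
Beat against the emitted tone: |f₂ − f₀| = 2v_e·f₀/(v + v_e) = 2 × 33 × 318/377 ≈ 55.7 Hz.

55.7 Hz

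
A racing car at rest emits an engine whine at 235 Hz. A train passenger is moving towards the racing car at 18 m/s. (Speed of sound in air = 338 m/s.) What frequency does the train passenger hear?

248 Hz

Moving observer, stationary source: f' = f · (v + v_o)/v.
f' = 235 × (338 + 18)/338 = 235 × 356/338 ≈ 248 Hz.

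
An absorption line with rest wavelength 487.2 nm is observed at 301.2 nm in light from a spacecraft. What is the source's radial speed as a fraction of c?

0.447c

λ'/λ₀ = 0.6182 < 1 (blueshift), so the source is approaching.
λ'/λ₀ = √((1 − β)/(1 + β)) for an approaching source ⇒ β = (1 − r²)/(1 + r²) with r = λ'/λ₀.
β = (1 − 0.3822)/(1 + 0.3822) ≈ 0.447.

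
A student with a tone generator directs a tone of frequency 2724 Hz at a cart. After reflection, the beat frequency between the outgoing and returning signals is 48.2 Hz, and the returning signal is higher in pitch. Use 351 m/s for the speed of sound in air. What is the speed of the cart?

Double Doppler shift off a moving reflector: f₂ = f₀ · (v + u)/(v − u) (u > 0 toward emitter).
Returning signal is higher, so f₂ = f₀ + Δf = 2724 + 48.2 = 2772.2 Hz.
Rearranging, u = v · (f₂ − f₀)/(f₂ + f₀) = 351 × 48.2/5496.2 ≈ 3.1 m/s.
So the cart is moving at 3.1 m/s toward the emitter.

3.1 m/s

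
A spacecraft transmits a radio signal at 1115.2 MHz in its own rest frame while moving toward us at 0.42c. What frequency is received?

Relativistic Doppler for frequency: f' = f₀ · √((1 + β)/(1 − β)).
f' = 1115.2 × √(1.4200/0.5800) = 1115.2 × 1.56470 ≈ 1744.9 MHz.

1744.9 MHz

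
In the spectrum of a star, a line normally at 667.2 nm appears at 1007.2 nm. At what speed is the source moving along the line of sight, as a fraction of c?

0.390

λ'/λ₀ = 1.5096 > 1 (redshift), so the source is receding.
λ'/λ₀ = √((1 + β)/(1 − β)) for a receding source ⇒ β = (r² − 1)/(r² + 1) with r = λ'/λ₀.
β = (2.2789 − 1)/(2.2789 + 1) ≈ 0.390.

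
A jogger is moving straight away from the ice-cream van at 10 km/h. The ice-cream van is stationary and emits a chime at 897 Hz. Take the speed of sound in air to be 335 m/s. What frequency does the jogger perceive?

890 Hz

10 km/h = 2.778 m/s.
Moving observer, stationary source: f' = f · (v − v_o)/v.
f' = 897 × (335 − 2.778)/335 = 897 × 332.22/335 ≈ 890 Hz.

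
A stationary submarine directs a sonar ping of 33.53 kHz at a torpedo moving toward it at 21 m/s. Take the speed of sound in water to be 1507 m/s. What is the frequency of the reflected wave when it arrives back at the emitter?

At the torpedo (a moving observer), f₁ = f₀ · (v + u)/v = 33.53 × 1528/1507 ≈ 34.0 kHz.
The reflection then acts as a moving source: f₂ = f₁ · v/(v − u) ≈ 34.5 kHz.
Equivalently f₂ = f₀ · (v + u)/(v − u).

34.5 kHz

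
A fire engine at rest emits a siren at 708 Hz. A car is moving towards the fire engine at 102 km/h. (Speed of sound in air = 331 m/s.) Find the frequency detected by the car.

769 Hz

102 km/h = 28.33 m/s.
Only the observer moves, toward the source, so f' = f · (v + v_o)/v.
f' = 708 × (331 + 28.33)/331 = 708 × 359.33/331 ≈ 769 Hz.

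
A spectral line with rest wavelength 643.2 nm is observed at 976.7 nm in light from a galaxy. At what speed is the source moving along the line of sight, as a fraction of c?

λ'/λ₀ = 1.5185 > 1 (redshift), so the source is receding.
λ'/λ₀ = √((1 + β)/(1 − β)) for a receding source ⇒ β = (r² − 1)/(r² + 1) with r = λ'/λ₀.
β = (2.3058 − 1)/(2.3058 + 1) ≈ 0.395.

0.395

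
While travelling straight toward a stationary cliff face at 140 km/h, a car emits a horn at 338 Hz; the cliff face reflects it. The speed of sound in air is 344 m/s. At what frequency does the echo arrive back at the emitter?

424 Hz

140 km/h = 38.89 m/s.
The cliff face receives the sound from a moving source: f₁ = f₀ · v/(v − v_e) = 338 × 344/305.11 ≈ 381 Hz.
On the return leg the car is a moving observer: f₂ = f₁ · (v + v_e)/v = 381 × 382.89/344 ≈ 424 Hz.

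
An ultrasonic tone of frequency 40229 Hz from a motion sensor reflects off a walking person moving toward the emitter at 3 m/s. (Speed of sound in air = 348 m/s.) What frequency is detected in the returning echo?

40929 Hz

At the walking person (a moving observer), f₁ = f₀ · (v + u)/v = 40229 × 351/348 ≈ 40576 Hz.
On reflection it acts as a source moving toward the stationary detector: f₂ = f₁ · v/(v − u) = 40576 × 348/345 ≈ 40929 Hz.
Equivalently f₂ = f₀ · (v + u)/(v − u).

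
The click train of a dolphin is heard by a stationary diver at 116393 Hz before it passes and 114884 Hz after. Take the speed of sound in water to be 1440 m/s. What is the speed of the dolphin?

f₁/f₂ = (v + v_s)/(v − v_s), so v_s = v · (f₁ − f₂)/(f₁ + f₂).
v_s = 1440 × (116393 − 114884)/(116393 + 114884) = 1440 × 1509/231277 ≈ 9.4 m/s.

9.4 m/s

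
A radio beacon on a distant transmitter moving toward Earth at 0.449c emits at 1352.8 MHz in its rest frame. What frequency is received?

2193.8 MHz

Relativistic Doppler for frequency: f' = f₀ · √((1 + β)/(1 − β)).
f' = 1352.8 × √(1.4490/0.5510) = 1352.8 × 1.62165 ≈ 2193.8 MHz.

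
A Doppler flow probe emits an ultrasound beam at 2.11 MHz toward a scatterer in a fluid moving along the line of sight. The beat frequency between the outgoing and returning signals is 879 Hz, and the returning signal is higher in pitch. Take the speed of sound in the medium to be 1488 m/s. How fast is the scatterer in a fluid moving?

0.31 m/s

Double Doppler shift off a moving reflector: f₂ = f₀ · (v + u)/(v − u) (u > 0 toward emitter).
Returning signal is higher, so f₂ = f₀ + Δf = 2110000 + 879 = 2110879 Hz.
Rearranging, u = v · (f₂ − f₀)/(f₂ + f₀) = 1488 × 879/4220879 ≈ 0.31 m/s.
So the scatterer in a fluid is moving at 0.31 m/s toward the emitter.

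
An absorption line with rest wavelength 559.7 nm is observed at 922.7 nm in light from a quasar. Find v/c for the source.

λ'/λ₀ = 1.6486 > 1 (redshift), so the source is receding.
λ'/λ₀ = √((1 + β)/(1 − β)) for a receding source ⇒ β = (r² − 1)/(r² + 1) with r = λ'/λ₀.
β = (2.7178 − 1)/(2.7178 + 1) ≈ 0.462.

0.462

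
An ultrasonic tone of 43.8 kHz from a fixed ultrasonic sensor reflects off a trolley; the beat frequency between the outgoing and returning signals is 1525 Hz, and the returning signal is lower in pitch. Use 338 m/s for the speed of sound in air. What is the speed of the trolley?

6.0 m/s

Double Doppler shift off a moving reflector: f₂ = f₀ · (v + u)/(v − u) (u > 0 toward emitter).
Returning signal is lower, so f₂ = f₀ − Δf = 43800 − 1525 = 42275 Hz.
Rearranging, u = v · (f₂ − f₀)/(f₂ + f₀) = 338 × -1525/86075 ≈ -6.0 m/s.
So the trolley is moving at 6.0 m/s away from the emitter.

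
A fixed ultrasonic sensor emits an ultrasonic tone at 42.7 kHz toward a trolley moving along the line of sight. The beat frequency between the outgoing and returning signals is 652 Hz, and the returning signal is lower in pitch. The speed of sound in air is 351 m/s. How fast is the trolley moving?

Double Doppler shift off a moving reflector: f₂ = f₀ · (v + u)/(v − u) (u > 0 toward emitter).
Returning signal is lower, so f₂ = f₀ − Δf = 42700 − 652 = 42048 Hz.
Rearranging, u = v · (f₂ − f₀)/(f₂ + f₀) = 351 × -652/84748 ≈ -2.70 m/s.
So the trolley is moving at 2.70 m/s away from the emitter.

2.70 m/s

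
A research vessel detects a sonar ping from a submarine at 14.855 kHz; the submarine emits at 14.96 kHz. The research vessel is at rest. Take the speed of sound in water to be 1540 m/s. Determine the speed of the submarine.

10.9 m/s

f' < f, so the submarine is receding.
f' = f · v/(v + v_s) ⇒ v_s = v · |1 − f/f'|.
v_s = 1540 × |1 − 14.96/14.855| = 1540 × 0.007068 ≈ 10.9 m/s.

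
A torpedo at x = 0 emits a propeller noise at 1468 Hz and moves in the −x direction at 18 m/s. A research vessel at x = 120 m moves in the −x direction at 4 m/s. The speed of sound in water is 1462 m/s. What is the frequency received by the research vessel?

The observer lies on the +x side, so the source is heading away from the observer and the observer is heading toward the source.
Both move, so f' = f · (v + v_o)/(v + v_s).
f' = 1468 × (1462 + 4)/(1462 + 18) = 1468 × 1466/1480 ≈ 1454 Hz.

1454 Hz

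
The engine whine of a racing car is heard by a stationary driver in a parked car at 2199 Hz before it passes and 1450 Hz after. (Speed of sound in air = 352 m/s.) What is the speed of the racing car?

72 m/s

f₁/f₂ = (v + v_s)/(v − v_s), so v_s = v · (f₁ − f₂)/(f₁ + f₂).
v_s = 352 × (2199 − 1450)/(2199 + 1450) = 352 × 749/3649 ≈ 72 m/s.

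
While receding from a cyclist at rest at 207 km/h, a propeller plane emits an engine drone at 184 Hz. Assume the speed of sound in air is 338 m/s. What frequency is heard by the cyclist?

207 km/h = 57.5 m/s.
With the source moving away from a stationary observer, f' = f · v/(v + v_s).
f' = 184 × 338/(338 + 57.5) = 184 × 338/395.5 ≈ 157 Hz.

157 Hz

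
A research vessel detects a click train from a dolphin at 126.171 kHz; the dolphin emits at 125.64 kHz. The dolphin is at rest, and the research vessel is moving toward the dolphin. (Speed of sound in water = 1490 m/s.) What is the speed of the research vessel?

6.3 m/s

f' = f · (v + v_o)/v ⇒ v_o = v · |f'/f − 1|.
v_o = 1490 × |126.171/125.64 − 1| = 1490 × 0.004226 ≈ 6.3 m/s.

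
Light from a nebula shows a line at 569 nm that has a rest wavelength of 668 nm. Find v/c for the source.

λ'/λ₀ = 0.8518 < 1 (blueshift), so the source is approaching.
λ'/λ₀ = √((1 − β)/(1 + β)) for an approaching source ⇒ β = (1 − r²)/(1 + r²) with r = λ'/λ₀.
β = (1 − 0.7256)/(1 + 0.7256) ≈ 0.159.

0.159c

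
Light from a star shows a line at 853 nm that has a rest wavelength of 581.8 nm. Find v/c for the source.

λ'/λ₀ = 1.4661 > 1 (redshift), so the source is receding.
λ'/λ₀ = √((1 + β)/(1 − β)) for a receding source ⇒ β = (r² − 1)/(r² + 1) with r = λ'/λ₀.
β = (2.1496 − 1)/(2.1496 + 1) ≈ 0.365.

0.365c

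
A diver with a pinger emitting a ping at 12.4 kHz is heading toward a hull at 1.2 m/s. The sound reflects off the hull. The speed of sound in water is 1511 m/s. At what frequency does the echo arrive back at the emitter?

The hull receives the sound from a moving source: f₁ = f₀ · v/(v − v_e) = 12.4 × 1511/1509.8 ≈ 12.41 kHz.
On the return leg the diver with a pinger is a moving observer: f₂ = f₁ · (v + v_e)/v = 12.41 × 1512.2/1511 ≈ 12.42 kHz.
Equivalently f₂ = f₀ · (v + v_e)/(v − v_e).

12.42 kHz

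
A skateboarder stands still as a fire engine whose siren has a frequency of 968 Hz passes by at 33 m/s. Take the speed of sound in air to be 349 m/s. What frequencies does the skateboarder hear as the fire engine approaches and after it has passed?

Approaching: f₁ = f · v/(v − v_s) = 968 × 349/316 ≈ 1069 Hz.
Receding: f₂ = f · v/(v + v_s) = 968 × 349/382 ≈ 884 Hz.

1069 Hz approaching; 884 Hz receding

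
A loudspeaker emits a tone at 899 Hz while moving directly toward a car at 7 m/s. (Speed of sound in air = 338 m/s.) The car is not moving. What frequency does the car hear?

Moving source, stationary observer: f' = f · v/(v − v_s) since the source is approaching.
f' = 899 × 338/(338 − 7) = 899 × 338/331 ≈ 918 Hz.

918 Hz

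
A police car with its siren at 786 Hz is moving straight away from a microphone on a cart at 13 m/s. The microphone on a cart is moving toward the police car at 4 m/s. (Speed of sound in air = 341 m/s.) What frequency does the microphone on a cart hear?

General Doppler shift: f' = f · (v + v_o)/(v + v_s).
f' = 786 × (341 + 4)/(341 + 13) = 786 × 345/354 ≈ 766 Hz.

766 Hz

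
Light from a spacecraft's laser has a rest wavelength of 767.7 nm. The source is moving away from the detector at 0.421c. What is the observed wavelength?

Relativistic Doppler for wavelength: λ' = λ₀ · √((1 + β)/(1 − β)).
λ' = 767.7 × √(1.4210/0.5790) = 767.7 × 1.56660 ≈ 1202.7 nm.

1202.7 nm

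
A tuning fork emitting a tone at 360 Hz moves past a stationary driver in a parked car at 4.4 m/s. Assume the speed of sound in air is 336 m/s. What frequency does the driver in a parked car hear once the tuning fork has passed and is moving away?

Receding: f₂ = f · v/(v + v_s) = 360 × 336/340.4 ≈ 355 Hz.

355 Hz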